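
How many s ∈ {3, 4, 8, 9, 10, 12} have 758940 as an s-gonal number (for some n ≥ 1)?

1

s = 3: P(3, 1231) = 758296 and P(3, 1232) = 759528; 758940 is not s-gonal.
s = 4: P(4, 871) = 758641 and P(4, 872) = 760384; 758940 is not s-gonal.
s = 8: P(8, 503) = 758021 and P(8, 504) = 761040; 758940 is not s-gonal.
s = 9: P(9, 466) = 758881 and P(9, 467) = 762144; 758940 is not s-gonal.
s = 10: P(10, 435) = 755595 and P(10, 436) = 759076; 758940 is not s-gonal.
s = 12: P(12, 390) = 758940. ✓
Hits: s ∈ {12} → 1.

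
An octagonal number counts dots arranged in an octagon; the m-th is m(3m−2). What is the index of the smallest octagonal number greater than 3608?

Solve n(3n−2) > 3608 for integer n.
The largest n with value ≤ 3608 is 35 (since 3605 ≤ 3608 < 3816), so the first above is n = 36, value 3816.

36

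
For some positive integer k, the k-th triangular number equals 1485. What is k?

Set n(n+1)/2 = 1485, giving n² + n − 2970 = 0.
The discriminant is 1 + 8·1485 = 11881, and √11881 = 109.
So n = (-1 + 109) / 2 = 108/2 = 54.

54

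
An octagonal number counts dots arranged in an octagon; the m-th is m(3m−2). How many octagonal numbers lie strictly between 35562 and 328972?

The n-th octagonal number is n(3n−2).
Smallest index with value > 35562: n = 110 (giving 36080).
Largest index with value < 328972: n = 331 (giving 328021).
Indices 110 through 331: 222 terms.

222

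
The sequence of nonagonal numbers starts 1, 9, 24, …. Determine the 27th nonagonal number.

2484

The 27th nonagonal number is n(7n−5)/2 with n = 27.
27·(7·27 − 5)/2 = 27·184/2 = 27·92 = 2484.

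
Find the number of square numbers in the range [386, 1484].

19

The n-th square number is n².
Smallest index with value ≥ 386: n = 20 (giving 400).
Largest index with value ≤ 1484: n = 38 (giving 1444).
Indices 20 through 38: 19 terms.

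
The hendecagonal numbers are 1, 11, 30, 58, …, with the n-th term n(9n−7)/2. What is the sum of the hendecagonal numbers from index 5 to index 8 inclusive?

Σ i(9i−7)/2 = (9Σi² − 7Σi) / 2 over i = 5..8.
Σi = 36 − 10 = 26 and Σi² = 204 − 30 = 174.
(9·174 − 7·26) / 2 = 1384/2 = 692.

692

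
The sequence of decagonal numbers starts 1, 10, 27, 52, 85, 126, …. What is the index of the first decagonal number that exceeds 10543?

Solve n(4n−3) > 10543 for integer n.
The largest n with value ≤ 10543 is 51 (since 10251 ≤ 10543 < 10660), so the first above is n = 52, value 10660.

52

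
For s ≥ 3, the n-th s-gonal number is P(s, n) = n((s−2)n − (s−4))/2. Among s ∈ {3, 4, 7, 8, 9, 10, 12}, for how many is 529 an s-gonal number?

1

s = 3: P(3, 32) = 528 and P(3, 33) = 561; 529 is not s-gonal.
s = 4: P(4, 23) = 529. ✓
s = 7: P(7, 14) = 469 and P(7, 15) = 540; 529 is not s-gonal.
s = 8: P(8, 13) = 481 and P(8, 14) = 560; 529 is not s-gonal.
s = 9: P(9, 12) = 474 and P(9, 13) = 559; 529 is not s-gonal.
s = 10: P(10, 11) = 451 and P(10, 12) = 540; 529 is not s-gonal.
s = 12: P(12, 10) = 460 and P(12, 11) = 561; 529 is not s-gonal.
Hits: s ∈ {4} → 1.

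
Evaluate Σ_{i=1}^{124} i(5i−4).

Σ i(5i−4) = 5Σi² − 4Σi over i = 1..124.
Σi = 7750 and Σi² = 643250.
5·643250 − 4·7750 = 3185250.

3185250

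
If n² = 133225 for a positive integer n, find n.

We need n² = 133225, so n = √133225 = 365.

365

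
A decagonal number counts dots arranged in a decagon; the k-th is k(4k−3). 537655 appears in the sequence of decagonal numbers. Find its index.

367

Set n(4n−3) = 537655, giving 4n² − 3n − 537655 = 0.
The discriminant is 9 + 16·537655 = 8602489, and √8602489 = 2933.
So n = (3 + 2933) / 8 = 2936/8 = 367.
Check: 367·(4·367 − 3) = 537655. ✓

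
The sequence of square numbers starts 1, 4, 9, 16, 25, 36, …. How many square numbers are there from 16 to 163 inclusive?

The n-th square number is n².
Smallest index with value ≥ 16: n = 4 (giving 16).
Largest index with value ≤ 163: n = 12 (giving 144).
Indices 4 through 12: 9 terms.

9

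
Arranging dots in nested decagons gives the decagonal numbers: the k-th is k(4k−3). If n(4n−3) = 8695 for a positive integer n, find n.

47

Set n(4n−3) = 8695, giving 4n² − 3n − 8695 = 0.
So n = (3 + 373) / 8 = 376/8 = 47.
Check: 47·(4·47 − 3) = 8695. ✓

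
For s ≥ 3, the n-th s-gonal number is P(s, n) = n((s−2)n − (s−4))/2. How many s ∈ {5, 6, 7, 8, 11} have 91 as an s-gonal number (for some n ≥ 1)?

1

s = 5: P(5, 7) = 70 and P(5, 8) = 92; 91 is not s-gonal.
s = 6: P(6, 7) = 91. ✓
s = 7: P(7, 6) = 81 and P(7, 7) = 112; 91 is not s-gonal.
s = 8: P(8, 5) = 65 and P(8, 6) = 96; 91 is not s-gonal.
s = 11: P(11, 4) = 58 and P(11, 5) = 95; 91 is not s-gonal.
Hits: s ∈ {6} → 1.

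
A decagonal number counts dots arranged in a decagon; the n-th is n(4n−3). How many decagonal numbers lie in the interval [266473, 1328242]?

318

The n-th decagonal number is n(4n−3).
Smallest index with value ≥ 266473: n = 259 (giving 267547).
Largest index with value ≤ 1328242: n = 576 (giving 1325376).
Indices 259 through 576: 318 terms.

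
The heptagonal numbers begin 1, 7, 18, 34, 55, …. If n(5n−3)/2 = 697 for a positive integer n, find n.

17

Set n(5n−3)/2 = 697, giving 5n² − 3n − 1394 = 0.
The discriminant is 9 + 40·697 = 27889, and √27889 = 167.
So n = (3 + 167) / 10 = 170/10 = 17.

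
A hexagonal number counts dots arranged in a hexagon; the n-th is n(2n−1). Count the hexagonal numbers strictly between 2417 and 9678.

The n-th hexagonal number is n(2n−1).
Smallest index with value > 2417: n = 36 (giving 2556).
Largest index with value < 9678: n = 69 (giving 9453).
Indices 36 through 69: 34 terms.

34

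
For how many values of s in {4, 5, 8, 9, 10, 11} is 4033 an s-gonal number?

s = 4: P(4, 63) = 3969 and P(4, 64) = 4096; 4033 is not s-gonal.
s = 5: P(5, 52) = 4030 and P(5, 53) = 4187; 4033 is not s-gonal.
s = 8: P(8, 37) = 4033. ✓
s = 9: P(9, 34) = 3961 and P(9, 35) = 4200; 4033 is not s-gonal.
s = 10: P(10, 32) = 4000 and P(10, 33) = 4257; 4033 is not s-gonal.
s = 11: P(11, 30) = 3945 and P(11, 31) = 4216; 4033 is not s-gonal.
Hits: s ∈ {8} → 1.

1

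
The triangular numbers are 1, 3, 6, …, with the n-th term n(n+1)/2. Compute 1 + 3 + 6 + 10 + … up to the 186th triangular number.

1089836

Σ i(i+1)/2 = (Σi² + Σi) / 2 over i = 1..186.
Σi = 17391 and Σi² = 2162281.
(1·2162281 + 1·17391) / 2 = 2179672/2 = 1089836.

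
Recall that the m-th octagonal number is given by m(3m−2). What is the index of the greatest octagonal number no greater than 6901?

48

Solve n(3n−2) ≤ 6901 for integer n.
n = 48 gives 6816 ≤ 6901, while n = 49 gives 7105 > 6901; so the answer is index 48.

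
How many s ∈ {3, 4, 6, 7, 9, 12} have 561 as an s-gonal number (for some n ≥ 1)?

3

s = 3: P(3, 33) = 561. ✓
s = 4: P(4, 23) = 529 and P(4, 24) = 576; 561 is not s-gonal.
s = 6: P(6, 17) = 561. ✓
s = 7: P(7, 15) = 540 and P(7, 16) = 616; 561 is not s-gonal.
s = 9: P(9, 13) = 559 and P(9, 14) = 651; 561 is not s-gonal.
s = 12: P(12, 11) = 561. ✓
Hits: s ∈ {3, 6, 12} → 3.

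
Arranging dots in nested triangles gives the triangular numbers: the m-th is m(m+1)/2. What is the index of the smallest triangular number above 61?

Solve n(n+1)/2 > 61 for integer n.
The largest n with value ≤ 61 is 10 (since 55 ≤ 61 < 66), so the first above is n = 11, value 66.

11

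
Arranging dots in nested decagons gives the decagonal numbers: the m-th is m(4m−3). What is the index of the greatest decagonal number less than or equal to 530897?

Solve n(4n−3) ≤ 530897 for integer n.
n = 364 gives 528892 ≤ 530897, while n = 365 gives 531805 > 530897; so the answer is index 364.

364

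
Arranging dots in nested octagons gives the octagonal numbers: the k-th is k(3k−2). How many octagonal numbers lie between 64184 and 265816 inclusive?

152

The n-th octagonal number is n(3n−2).
Smallest index with value ≥ 64184: n = 147 (giving 64533).
Largest index with value ≤ 265816: n = 298 (giving 265816).
Indices 147 through 298: 152 terms.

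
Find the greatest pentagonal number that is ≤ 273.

Solve n(3n−1)/2 ≤ 273 for integer n.
n = 13 gives 247 ≤ 273, while n = 14 gives 287 > 273; so the answer is 247.

247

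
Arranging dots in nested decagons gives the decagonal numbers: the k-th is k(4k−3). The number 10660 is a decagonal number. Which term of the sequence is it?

52

Set n(4n−3) = 10660, giving 4n² − 3n − 10660 = 0.
The discriminant is 9 + 16·10660 = 170569, and √170569 = 413.
So n = (3 + 413) / 8 = 416/8 = 52.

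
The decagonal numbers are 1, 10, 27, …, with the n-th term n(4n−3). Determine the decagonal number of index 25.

2425

The 25th decagonal number is n(4n−3) with n = 25.
25·(4·25 − 3) = 25·97 = 2425.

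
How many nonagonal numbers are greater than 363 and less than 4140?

The n-th nonagonal number is n(7n−5)/2.
Smallest index with value > 363: n = 11 (giving 396).
Largest index with value < 4140: n = 34 (giving 3961).
Indices 11 through 34: 24 terms.

24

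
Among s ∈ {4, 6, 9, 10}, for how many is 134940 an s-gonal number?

1

s = 4: P(4, 367) = 134689 and P(4, 368) = 135424; 134940 is not s-gonal.
s = 6: P(6, 260) = 134940. ✓
s = 9: P(9, 196) = 133966 and P(9, 197) = 135339; 134940 is not s-gonal.
s = 10: P(10, 184) = 134872 and P(10, 185) = 136345; 134940 is not s-gonal.
Hits: s ∈ {6} → 1.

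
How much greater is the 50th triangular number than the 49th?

50

Consecutive triangular numbers differ by n: T_{50} − T_{49} = 50.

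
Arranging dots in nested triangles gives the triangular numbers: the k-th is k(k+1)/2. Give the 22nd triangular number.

253

The 22nd triangular number is n(n+1)/2 with n = 22.
22·23/2 = 506/2 = 253.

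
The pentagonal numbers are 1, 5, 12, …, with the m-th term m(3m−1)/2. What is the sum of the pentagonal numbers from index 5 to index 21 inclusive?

4811

Σ i(3i−1)/2 = (3Σi² − Σi) / 2 over i = 5..21.
Σi = 231 − 10 = 221 and Σi² = 3311 − 30 = 3281.
(3·3281 − 1·221) / 2 = 9622/2 = 4811.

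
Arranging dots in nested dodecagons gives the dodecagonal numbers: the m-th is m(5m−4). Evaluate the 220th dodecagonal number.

241120

The 220th dodecagonal number is n(5n−4) with n = 220.
220·(5·220 − 4) = 220·1096 = 241120.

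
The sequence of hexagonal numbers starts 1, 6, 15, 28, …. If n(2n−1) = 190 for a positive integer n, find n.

Set n(2n−1) = 190, giving 2n² − n − 190 = 0.
The discriminant is 1 + 8·190 = 1521, and √1521 = 39.
So n = (1 + 39) / 4 = 40/4 = 10.

10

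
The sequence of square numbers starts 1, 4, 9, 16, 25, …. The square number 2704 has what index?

52

We need n² = 2704, so n = √2704 = 52.
Check: 52² = 2704. ✓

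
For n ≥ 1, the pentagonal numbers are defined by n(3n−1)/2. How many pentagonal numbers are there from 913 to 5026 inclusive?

34

The n-th pentagonal number is n(3n−1)/2.
Smallest index with value ≥ 913: n = 25 (giving 925).
Largest index with value ≤ 5026: n = 58 (giving 5017).
Indices 25 through 58: 34 terms.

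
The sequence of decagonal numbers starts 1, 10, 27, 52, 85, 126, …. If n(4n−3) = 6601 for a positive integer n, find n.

Set n(4n−3) = 6601, giving 4n² − 3n − 6601 = 0.
So n = (3 + 325) / 8 = 328/8 = 41.
Check: 41·(4·41 − 3) = 6601. ✓

41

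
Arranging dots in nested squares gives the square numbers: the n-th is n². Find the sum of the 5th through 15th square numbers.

1210

Σ_{i=5}^{15} i² = 1240 − 30 = 1210.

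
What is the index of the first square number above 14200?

Solve n² > 14200 for integer n.
The largest n with value ≤ 14200 is 119 (since 14161 ≤ 14200 < 14400), so the first above is n = 120, value 14400.

120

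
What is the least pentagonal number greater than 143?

Solve n(3n−1)/2 > 143 for integer n.
The largest n with value ≤ 143 is 9 (since 117 ≤ 143 < 145), so the first above is n = 10, value 145.

145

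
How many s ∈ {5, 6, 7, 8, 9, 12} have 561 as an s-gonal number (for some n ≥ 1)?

2

s = 5: P(5, 19) = 532 and P(5, 20) = 590; 561 is not s-gonal.
s = 6: P(6, 17) = 561. ✓
s = 7: P(7, 15) = 540 and P(7, 16) = 616; 561 is not s-gonal.
s = 8: P(8, 14) = 560 and P(8, 15) = 645; 561 is not s-gonal.
s = 9: P(9, 13) = 559 and P(9, 14) = 651; 561 is not s-gonal.
s = 12: P(12, 11) = 561. ✓
Hits: s ∈ {6, 12} → 2.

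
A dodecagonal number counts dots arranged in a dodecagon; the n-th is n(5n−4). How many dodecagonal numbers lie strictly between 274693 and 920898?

195

The n-th dodecagonal number is n(5n−4).
Smallest index with value > 274693: n = 235 (giving 275185).
Largest index with value < 920898: n = 429 (giving 918489).
Indices 235 through 429: 195 terms.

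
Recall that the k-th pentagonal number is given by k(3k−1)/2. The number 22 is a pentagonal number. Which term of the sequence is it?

4

Set n(3n−1)/2 = 22, giving 3n² − n − 44 = 0.
The discriminant is 1 + 24·22 = 529, and √529 = 23.
So n = (1 + 23) / 6 = 24/6 = 4.
Check: 4·(3·4 − 1)/2 = 22. ✓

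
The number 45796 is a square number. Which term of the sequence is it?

We need n² = 45796, so n = √45796 = 214.

214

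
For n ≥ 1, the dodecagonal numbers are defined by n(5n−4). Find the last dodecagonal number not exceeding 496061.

494865

Solve n(5n−4) ≤ 496061 for integer n.
n = 315 gives 494865 ≤ 496061, while n = 316 gives 498016 > 496061; so the answer is 494865.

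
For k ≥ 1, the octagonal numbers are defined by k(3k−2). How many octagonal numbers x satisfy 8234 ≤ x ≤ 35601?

The n-th octagonal number is n(3n−2).
Smallest index with value ≥ 8234: n = 53 (giving 8321).
Largest index with value ≤ 35601: n = 109 (giving 35425).
Indices 53 through 109: 57 terms.

57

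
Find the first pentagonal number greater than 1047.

1080

Solve n(3n−1)/2 > 1047 for integer n.
The largest n with value ≤ 1047 is 26 (since 1001 ≤ 1047 < 1080), so the first above is n = 27, value 1080.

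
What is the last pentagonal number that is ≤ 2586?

2501

Solve n(3n−1)/2 ≤ 2586 for integer n.
n = 41 gives 2501 ≤ 2586, while n = 42 gives 2625 > 2586; so the answer is 2501.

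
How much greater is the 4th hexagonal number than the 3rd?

Consecutive hexagonal numbers differ by 4n − 3: here 4·4 − 3 = 13.

13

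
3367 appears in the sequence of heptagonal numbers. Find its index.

37

Set n(5n−3)/2 = 3367, giving 5n² − 3n − 6734 = 0.
So n = (3 + 367) / 10 = 370/10 = 37.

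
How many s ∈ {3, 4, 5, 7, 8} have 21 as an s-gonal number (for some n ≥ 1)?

2

s = 3: P(3, 6) = 21. ✓
s = 4: P(4, 4) = 16 and P(4, 5) = 25; 21 is not s-gonal.
s = 5: P(5, 3) = 12 and P(5, 4) = 22; 21 is not s-gonal.
s = 7: P(7, 3) = 18 and P(7, 4) = 34; 21 is not s-gonal.
s = 8: P(8, 3) = 21. ✓
Hits: s ∈ {3, 8} → 2.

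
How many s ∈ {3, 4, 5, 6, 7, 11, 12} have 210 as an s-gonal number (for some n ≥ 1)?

2

s = 3: P(3, 20) = 210. ✓
s = 4: P(4, 14) = 196 and P(4, 15) = 225; 210 is not s-gonal.
s = 5: P(5, 12) = 210. ✓
s = 6: P(6, 10) = 190 and P(6, 11) = 231; 210 is not s-gonal.
s = 7: P(7, 9) = 189 and P(7, 10) = 235; 210 is not s-gonal.
s = 11: P(11, 7) = 196 and P(11, 8) = 260; 210 is not s-gonal.
s = 12: P(12, 6) = 156 and P(12, 7) = 217; 210 is not s-gonal.
Hits: s ∈ {3, 5} → 2.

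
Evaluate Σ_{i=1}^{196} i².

2529086

Σ_{i=1}^{196} i² = 196·197·393/6 = 2529086.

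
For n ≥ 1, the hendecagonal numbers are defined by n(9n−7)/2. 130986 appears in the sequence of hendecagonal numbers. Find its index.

171

Set n(9n−7)/2 = 130986, giving 9n² − 7n − 261972 = 0.
So n = (7 + 3071) / 18 = 3078/18 = 171.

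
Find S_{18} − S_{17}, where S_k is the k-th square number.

35

n² − (n−1)² = 2n − 1, so 18² − 17² = 2·18 − 1 = 35.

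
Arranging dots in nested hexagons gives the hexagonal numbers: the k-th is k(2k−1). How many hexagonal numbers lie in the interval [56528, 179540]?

131

The n-th hexagonal number is n(2n−1).
Smallest index with value ≥ 56528: n = 169 (giving 56953).
Largest index with value ≤ 179540: n = 299 (giving 178503).
Indices 169 through 299: 131 terms.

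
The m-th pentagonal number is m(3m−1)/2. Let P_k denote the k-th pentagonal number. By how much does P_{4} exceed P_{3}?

10

Consecutive pentagonal numbers differ by 3n − 2: here 3·4 − 2 = 10.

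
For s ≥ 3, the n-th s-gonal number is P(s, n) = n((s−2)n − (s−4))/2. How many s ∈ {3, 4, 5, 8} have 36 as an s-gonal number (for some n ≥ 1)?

2

s = 3: P(3, 8) = 36. ✓
s = 4: P(4, 6) = 36. ✓
s = 5: P(5, 5) = 35 and P(5, 6) = 51; 36 is not s-gonal.
s = 8: P(8, 3) = 21 and P(8, 4) = 40; 36 is not s-gonal.
Hits: s ∈ {3, 4} → 2.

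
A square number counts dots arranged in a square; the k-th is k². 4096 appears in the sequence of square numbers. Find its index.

We need n² = 4096, so n = √4096 = 64.

64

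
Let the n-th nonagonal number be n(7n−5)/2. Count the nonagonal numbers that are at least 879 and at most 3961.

18

The n-th nonagonal number is n(7n−5)/2.
Smallest index with value ≥ 879: n = 17 (giving 969).
Largest index with value ≤ 3961: n = 34 (giving 3961).
Indices 17 through 34: 18 terms.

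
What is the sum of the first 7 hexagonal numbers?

252

Σ i(2i−1) = 2Σi² − Σi over i = 1..7.
Σi = 28 and Σi² = 140.
2·140 − 1·28 = 252.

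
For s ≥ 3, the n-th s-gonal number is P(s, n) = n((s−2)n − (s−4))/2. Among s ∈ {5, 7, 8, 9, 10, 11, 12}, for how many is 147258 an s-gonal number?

s = 5: P(5, 313) = 146797 and P(5, 314) = 147737; 147258 is not s-gonal.
s = 7: P(7, 243) = 147258. ✓
s = 8: P(8, 221) = 146081 and P(8, 222) = 147408; 147258 is not s-gonal.
s = 9: P(9, 205) = 146575 and P(9, 206) = 148011; 147258 is not s-gonal.
s = 10: P(10, 192) = 146880 and P(10, 193) = 148417; 147258 is not s-gonal.
s = 11: P(11, 181) = 146791 and P(11, 182) = 148421; 147258 is not s-gonal.
s = 12: P(12, 172) = 147232 and P(12, 173) = 148953; 147258 is not s-gonal.
Hits: s ∈ {7} → 1.

1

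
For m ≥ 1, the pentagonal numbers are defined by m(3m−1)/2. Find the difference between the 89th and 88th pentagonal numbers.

265

Consecutive pentagonal numbers differ by 3n − 2: here 3·89 − 2 = 265.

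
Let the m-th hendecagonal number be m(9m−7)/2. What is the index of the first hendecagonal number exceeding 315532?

266

Solve n(9n−7)/2 > 315532 for integer n.
The largest n with value ≤ 315532 is 265 (since 315085 ≤ 315532 < 317471), so the first above is n = 266, value 317471.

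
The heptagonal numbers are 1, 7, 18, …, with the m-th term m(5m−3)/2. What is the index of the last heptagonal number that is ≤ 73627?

171

Solve n(5n−3)/2 ≤ 73627 for integer n.
n = 171 gives 72846 ≤ 73627, while n = 172 gives 73702 > 73627; so the answer is index 171.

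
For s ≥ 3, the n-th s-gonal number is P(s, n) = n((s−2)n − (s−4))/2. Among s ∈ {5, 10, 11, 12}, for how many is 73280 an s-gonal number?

s = 5: P(5, 221) = 73151 and P(5, 222) = 73815; 73280 is not s-gonal.
s = 10: P(10, 135) = 72495 and P(10, 136) = 73576; 73280 is not s-gonal.
s = 11: P(11, 128) = 73280. ✓
s = 12: P(12, 121) = 72721 and P(12, 122) = 73932; 73280 is not s-gonal.
Hits: s ∈ {11} → 1.

1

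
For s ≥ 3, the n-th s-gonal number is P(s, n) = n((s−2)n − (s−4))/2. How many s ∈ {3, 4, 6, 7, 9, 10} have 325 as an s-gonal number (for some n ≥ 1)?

s = 3: P(3, 25) = 325. ✓
s = 4: P(4, 18) = 324 and P(4, 19) = 361; 325 is not s-gonal.
s = 6: P(6, 13) = 325. ✓
s = 7: P(7, 11) = 286 and P(7, 12) = 342; 325 is not s-gonal.
s = 9: P(9, 10) = 325. ✓
s = 10: P(10, 9) = 297 and P(10, 10) = 370; 325 is not s-gonal.
Hits: s ∈ {3, 6, 9} → 3.

3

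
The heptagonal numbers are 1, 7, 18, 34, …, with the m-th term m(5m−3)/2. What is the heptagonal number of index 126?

The 126th heptagonal number is n(5n−3)/2 with n = 126.
126·(5·126 − 3)/2 = 126·627/2 = 39501.

39501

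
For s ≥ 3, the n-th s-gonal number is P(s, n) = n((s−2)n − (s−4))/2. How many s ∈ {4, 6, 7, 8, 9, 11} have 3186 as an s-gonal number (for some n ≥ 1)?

s = 4: P(4, 56) = 3136 and P(4, 57) = 3249; 3186 is not s-gonal.
s = 6: P(6, 40) = 3160 and P(6, 41) = 3321; 3186 is not s-gonal.
s = 7: P(7, 36) = 3186. ✓
s = 8: P(8, 32) = 3008 and P(8, 33) = 3201; 3186 is not s-gonal.
s = 9: P(9, 30) = 3075 and P(9, 31) = 3286; 3186 is not s-gonal.
s = 11: P(11, 27) = 3186. ✓
Hits: s ∈ {7, 11} → 2.

2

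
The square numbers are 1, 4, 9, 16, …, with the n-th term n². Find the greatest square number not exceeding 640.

625

Solve n² ≤ 640 for integer n.
n = 25 gives 625 ≤ 640, while n = 26 gives 676 > 640; so the answer is 625.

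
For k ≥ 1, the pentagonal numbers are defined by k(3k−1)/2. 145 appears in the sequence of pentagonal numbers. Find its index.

Set n(3n−1)/2 = 145, giving 3n² − n − 290 = 0.
The discriminant is 1 + 24·145 = 3481, and √3481 = 59.
So n = (1 + 59) / 6 = 60/6 = 10.

10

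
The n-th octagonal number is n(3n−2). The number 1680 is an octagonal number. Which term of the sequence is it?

24

Set n(3n−2) = 1680, giving 3n² − 2n − 1680 = 0.
The discriminant is 4 + 12·1680 = 20164, and √20164 = 142.
So n = (2 + 142) / 6 = 144/6 = 24.
Check: 24·(3·24 − 2) = 1680. ✓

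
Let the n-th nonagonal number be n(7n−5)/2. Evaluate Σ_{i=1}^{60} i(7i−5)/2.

Σ i(7i−5)/2 = (7Σi² − 5Σi) / 2 over i = 1..60.
Σi = 1830 and Σi² = 73810.
(7·73810 − 5·1830) / 2 = 507520/2 = 253760.

253760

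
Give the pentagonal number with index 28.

The 28th pentagonal number is n(3n−1)/2 with n = 28.
28·(3·28 − 1)/2 = 28·83/2 = 1162.

1162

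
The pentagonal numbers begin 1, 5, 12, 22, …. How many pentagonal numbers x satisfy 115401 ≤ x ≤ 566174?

The n-th pentagonal number is n(3n−1)/2.
Smallest index with value ≥ 115401: n = 278 (giving 115787).
Largest index with value ≤ 566174: n = 614 (giving 565187).
Indices 278 through 614: 337 terms.

337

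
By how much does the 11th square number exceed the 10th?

n² − (n−1)² = 2n − 1, so 11² − 10² = 2·11 − 1 = 21.

21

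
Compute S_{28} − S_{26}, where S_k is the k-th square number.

108

28² = 784 and 26² = 676.
Difference: 784 − 676 = 108.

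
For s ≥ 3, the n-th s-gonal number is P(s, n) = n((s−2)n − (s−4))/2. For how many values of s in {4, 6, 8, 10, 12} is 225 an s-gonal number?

2

s = 4: P(4, 15) = 225. ✓
s = 6: P(6, 10) = 190 and P(6, 11) = 231; 225 is not s-gonal.
s = 8: P(8, 9) = 225. ✓
s = 10: P(10, 7) = 175 and P(10, 8) = 232; 225 is not s-gonal.
s = 12: P(12, 7) = 217 and P(12, 8) = 288; 225 is not s-gonal.
Hits: s ∈ {4, 8} → 2.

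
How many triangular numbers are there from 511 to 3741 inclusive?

The n-th triangular number is n(n+1)/2.
Smallest index with value ≥ 511: n = 32 (giving 528).
Largest index with value ≤ 3741: n = 86 (giving 3741).
Indices 32 through 86: 55 terms.

55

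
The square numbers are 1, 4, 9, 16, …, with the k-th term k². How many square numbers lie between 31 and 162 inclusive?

The n-th square number is n².
Smallest index with value ≥ 31: n = 6 (giving 36).
Largest index with value ≤ 162: n = 12 (giving 144).
Indices 6 through 12: 7 terms.

7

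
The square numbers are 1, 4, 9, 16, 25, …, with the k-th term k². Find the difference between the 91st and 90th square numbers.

n² − (n−1)² = 2n − 1, so 91² − 90² = 2·91 − 1 = 181.

181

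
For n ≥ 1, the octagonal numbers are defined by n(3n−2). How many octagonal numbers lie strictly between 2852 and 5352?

The n-th octagonal number is n(3n−2).
Smallest index with value > 2852: n = 32 (giving 3008).
Largest index with value < 5352: n = 42 (giving 5208).
Indices 32 through 42: 11 terms.

11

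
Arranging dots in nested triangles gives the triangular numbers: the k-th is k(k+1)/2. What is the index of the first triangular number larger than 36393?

270

Solve n(n+1)/2 > 36393 for integer n.
The largest n with value ≤ 36393 is 269 (since 36315 ≤ 36393 < 36585), so the first above is n = 270, value 36585.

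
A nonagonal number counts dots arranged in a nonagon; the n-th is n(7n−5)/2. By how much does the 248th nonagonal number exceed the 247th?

1730

Consecutive nonagonal numbers differ by 7n − 6: here 7·248 − 6 = 1730.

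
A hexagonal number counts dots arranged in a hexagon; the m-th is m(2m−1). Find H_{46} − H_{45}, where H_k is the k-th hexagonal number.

181

Consecutive hexagonal numbers differ by 4n − 3: here 4·46 − 3 = 181.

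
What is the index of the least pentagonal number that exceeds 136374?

302

Solve n(3n−1)/2 > 136374 for integer n.
The largest n with value ≤ 136374 is 301 (since 135751 ≤ 136374 < 136655), so the first above is n = 302, value 136655.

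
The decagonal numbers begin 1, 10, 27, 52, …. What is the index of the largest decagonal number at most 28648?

85

Solve n(4n−3) ≤ 28648 for integer n.
n = 85 gives 28645 ≤ 28648, while n = 86 gives 29326 > 28648; so the answer is index 85.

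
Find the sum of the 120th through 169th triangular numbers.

530825

Σ i(i+1)/2 = (Σi² + Σi) / 2 over i = 120..169.
Σi = 14365 − 7140 = 7225 and Σi² = 1623245 − 568820 = 1054425.
(1·1054425 + 1·7225) / 2 = 1061650/2 = 530825.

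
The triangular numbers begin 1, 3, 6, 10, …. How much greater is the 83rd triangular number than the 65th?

1341

83·84/2 = 3486 and 65·66/2 = 2145.
Difference: 3486 − 2145 = 1341.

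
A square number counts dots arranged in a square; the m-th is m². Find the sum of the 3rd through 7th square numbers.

Σ_{i=3}^{7} i² = 140 − 5 = 135.

135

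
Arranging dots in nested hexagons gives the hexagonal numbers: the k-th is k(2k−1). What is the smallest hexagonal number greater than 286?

Solve n(2n−1) > 286 for integer n.
The largest n with value ≤ 286 is 12 (since 276 ≤ 286 < 325), so the first above is n = 13, value 325.

325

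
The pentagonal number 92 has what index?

8

Set n(3n−1)/2 = 92, giving 3n² − n − 184 = 0.
The discriminant is 1 + 24·92 = 2209, and √2209 = 47.
So n = (1 + 47) / 6 = 48/6 = 8.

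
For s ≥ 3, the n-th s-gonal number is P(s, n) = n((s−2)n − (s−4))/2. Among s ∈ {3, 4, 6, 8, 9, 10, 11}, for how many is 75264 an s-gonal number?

1

s = 3: P(3, 387) = 75078 and P(3, 388) = 75466; 75264 is not s-gonal.
s = 4: P(4, 274) = 75076 and P(4, 275) = 75625; 75264 is not s-gonal.
s = 6: P(6, 194) = 75078 and P(6, 195) = 75855; 75264 is not s-gonal.
s = 8: P(8, 158) = 74576 and P(8, 159) = 75525; 75264 is not s-gonal.
s = 9: P(9, 147) = 75264. ✓
s = 10: P(10, 137) = 74665 and P(10, 138) = 75762; 75264 is not s-gonal.
s = 11: P(11, 129) = 74433 and P(11, 130) = 75595; 75264 is not s-gonal.
Hits: s ∈ {9} → 1.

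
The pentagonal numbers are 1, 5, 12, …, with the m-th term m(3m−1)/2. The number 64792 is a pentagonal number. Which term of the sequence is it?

Set n(3n−1)/2 = 64792, giving 3n² − n − 129584 = 0.
The discriminant is 1 + 24·64792 = 1555009, and √1555009 = 1247.
So n = (1 + 1247) / 6 = 1248/6 = 208.

208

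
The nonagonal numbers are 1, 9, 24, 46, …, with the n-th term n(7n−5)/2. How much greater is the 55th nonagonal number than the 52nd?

1116

55·(7·55 − 5)/2 = 10450 and 52·(7·52 − 5)/2 = 9334.
Difference: 10450 − 9334 = 1116.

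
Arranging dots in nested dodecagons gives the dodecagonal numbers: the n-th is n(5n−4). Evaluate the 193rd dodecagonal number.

The 193rd dodecagonal number is n(5n−4) with n = 193.
193·(5·193 − 4) = 193·961 = 185473.

185473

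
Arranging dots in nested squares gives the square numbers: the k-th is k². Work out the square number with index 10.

The 10th square number is n² with n = 10.
10² = 100.

100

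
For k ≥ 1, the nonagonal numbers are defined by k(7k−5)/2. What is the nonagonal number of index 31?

The 31st nonagonal number is n(7n−5)/2 with n = 31.
31·(7·31 − 5)/2 = 31·212/2 = 31·106 = 3286.

3286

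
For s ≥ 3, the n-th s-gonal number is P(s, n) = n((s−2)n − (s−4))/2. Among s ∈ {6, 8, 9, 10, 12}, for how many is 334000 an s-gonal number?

1

s = 6: P(6, 408) = 332520 and P(6, 409) = 334153; 334000 is not s-gonal.
s = 8: P(8, 334) = 334000. ✓
s = 9: P(9, 309) = 333411 and P(9, 310) = 335575; 334000 is not s-gonal.
s = 10: P(10, 289) = 333217 and P(10, 290) = 335530; 334000 is not s-gonal.
s = 12: P(12, 258) = 331788 and P(12, 259) = 334369; 334000 is not s-gonal.
Hits: s ∈ {8} → 1.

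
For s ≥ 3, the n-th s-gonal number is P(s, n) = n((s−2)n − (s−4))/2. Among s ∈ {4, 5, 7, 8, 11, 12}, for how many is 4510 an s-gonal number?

s = 4: P(4, 67) = 4489 and P(4, 68) = 4624; 4510 is not s-gonal.
s = 5: P(5, 55) = 4510. ✓
s = 7: P(7, 42) = 4347 and P(7, 43) = 4558; 4510 is not s-gonal.
s = 8: P(8, 39) = 4485 and P(8, 40) = 4720; 4510 is not s-gonal.
s = 11: P(11, 32) = 4496 and P(11, 33) = 4785; 4510 is not s-gonal.
s = 12: P(12, 30) = 4380 and P(12, 31) = 4681; 4510 is not s-gonal.
Hits: s ∈ {5} → 1.

1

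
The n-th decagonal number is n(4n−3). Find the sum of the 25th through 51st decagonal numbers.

Σ i(4i−3) = 4Σi² − 3Σi over i = 25..51.
Σi = 1326 − 300 = 1026 and Σi² = 45526 − 4900 = 40626.
4·40626 − 3·1026 = 159426.

159426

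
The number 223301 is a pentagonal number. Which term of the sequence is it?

386

Set n(3n−1)/2 = 223301, giving 3n² − n − 446602 = 0.
So n = (1 + 2315) / 6 = 2316/6 = 386.
Check: 386·(3·386 − 1)/2 = 223301. ✓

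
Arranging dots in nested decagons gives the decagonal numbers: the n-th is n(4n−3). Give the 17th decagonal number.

1105

The 17th decagonal number is n(4n−3) with n = 17.
17·(4·17 − 3) = 17·65 = 1105.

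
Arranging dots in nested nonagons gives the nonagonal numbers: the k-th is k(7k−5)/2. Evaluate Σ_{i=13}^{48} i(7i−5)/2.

Σ i(7i−5)/2 = (7Σi² − 5Σi) / 2 over i = 13..48.
Σi = 1176 − 78 = 1098 and Σi² = 38024 − 650 = 37374.
(7·37374 − 5·1098) / 2 = 256128/2 = 128064.

128064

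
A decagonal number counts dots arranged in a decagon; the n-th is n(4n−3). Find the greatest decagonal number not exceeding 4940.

Solve n(4n−3) ≤ 4940 for integer n.
n = 35 gives 4795 ≤ 4940, while n = 36 gives 5076 > 4940; so the answer is 4795.

4795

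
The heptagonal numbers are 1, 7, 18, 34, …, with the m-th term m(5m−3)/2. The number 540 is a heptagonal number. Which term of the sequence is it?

Set n(5n−3)/2 = 540, giving 5n² − 3n − 1080 = 0.
The discriminant is 9 + 40·540 = 21609, and √21609 = 147.
So n = (3 + 147) / 10 = 150/10 = 15.

15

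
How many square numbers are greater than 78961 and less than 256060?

225

The n-th square number is n².
Smallest index with value > 78961: n = 282 (giving 79524).
Largest index with value < 256060: n = 506 (giving 256036).
Indices 282 through 506: 225 terms.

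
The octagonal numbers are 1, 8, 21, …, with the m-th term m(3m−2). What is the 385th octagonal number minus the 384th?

Consecutive octagonal numbers differ by 6n − 5: here 6·385 − 5 = 2305.

2305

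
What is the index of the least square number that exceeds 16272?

Solve n² > 16272 for integer n.
The largest n with value ≤ 16272 is 127 (since 16129 ≤ 16272 < 16384), so the first above is n = 128, value 16384.

128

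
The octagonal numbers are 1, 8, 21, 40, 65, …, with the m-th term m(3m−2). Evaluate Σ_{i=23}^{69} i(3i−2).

319976

Σ i(3i−2) = 3Σi² − 2Σi over i = 23..69.
Σi = 2415 − 253 = 2162 and Σi² = 111895 − 3795 = 108100.
3·108100 − 2·2162 = 319976.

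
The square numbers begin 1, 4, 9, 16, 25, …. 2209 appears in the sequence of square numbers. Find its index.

We need n² = 2209, so n = √2209 = 47.
Check: 47² = 2209. ✓

47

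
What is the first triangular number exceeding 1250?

Solve n(n+1)/2 > 1250 for integer n.
The largest n with value ≤ 1250 is 49 (since 1225 ≤ 1250 < 1275), so the first above is n = 50, value 1275.

1275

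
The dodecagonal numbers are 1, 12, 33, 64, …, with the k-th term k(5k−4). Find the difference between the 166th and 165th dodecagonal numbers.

1651

Consecutive dodecagonal numbers differ by 10n − 9: here 10·166 − 9 = 1651.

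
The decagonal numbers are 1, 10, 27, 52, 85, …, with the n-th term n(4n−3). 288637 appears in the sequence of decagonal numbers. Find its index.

269

Set n(4n−3) = 288637, giving 4n² − 3n − 288637 = 0.
The discriminant is 9 + 16·288637 = 4618201, and √4618201 = 2149.
So n = (3 + 2149) / 8 = 2152/8 = 269.
Check: 269·(4·269 − 3) = 288637. ✓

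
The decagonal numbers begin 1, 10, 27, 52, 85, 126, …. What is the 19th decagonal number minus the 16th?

411

19·(4·19 − 3) = 1387 and 16·(4·16 − 3) = 976.
Difference: 1387 − 976 = 411.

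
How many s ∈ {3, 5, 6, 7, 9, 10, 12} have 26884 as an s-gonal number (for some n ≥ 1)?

s = 3: P(3, 231) = 26796 and P(3, 232) = 27028; 26884 is not s-gonal.
s = 5: P(5, 134) = 26867 and P(5, 135) = 27270; 26884 is not s-gonal.
s = 6: P(6, 116) = 26796 and P(6, 117) = 27261; 26884 is not s-gonal.
s = 7: P(7, 104) = 26884. ✓
s = 9: P(9, 88) = 26884. ✓
s = 10: P(10, 82) = 26650 and P(10, 83) = 27307; 26884 is not s-gonal.
s = 12: P(12, 73) = 26353 and P(12, 74) = 27084; 26884 is not s-gonal.
Hits: s ∈ {7, 9} → 2.

2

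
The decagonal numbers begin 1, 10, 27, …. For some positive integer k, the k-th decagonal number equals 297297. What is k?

273

Set n(4n−3) = 297297, giving 4n² − 3n − 297297 = 0.
The discriminant is 9 + 16·297297 = 4756761, and √4756761 = 2181.
So n = (3 + 2181) / 8 = 2184/8 = 273.
Check: 273·(4·273 − 3) = 297297. ✓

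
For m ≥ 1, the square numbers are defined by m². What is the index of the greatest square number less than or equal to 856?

29

Solve n² ≤ 856 for integer n.
n = 29 gives 841 ≤ 856, while n = 30 gives 900 > 856; so the answer is index 29.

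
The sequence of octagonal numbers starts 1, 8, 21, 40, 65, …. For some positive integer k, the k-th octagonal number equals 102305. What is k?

Set n(3n−2) = 102305, giving 3n² − 2n − 102305 = 0.
The discriminant is 4 + 12·102305 = 1227664, and √1227664 = 1108.
So n = (2 + 1108) / 6 = 1110/6 = 185.
Check: 185·(3·185 − 2) = 102305. ✓

185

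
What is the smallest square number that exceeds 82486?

Solve n² > 82486 for integer n.
The largest n with value ≤ 82486 is 287 (since 82369 ≤ 82486 < 82944), so the first above is n = 288, value 82944.

82944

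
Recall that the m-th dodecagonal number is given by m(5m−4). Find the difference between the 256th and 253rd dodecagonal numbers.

256·(5·256 − 4) = 326656 and 253·(5·253 − 4) = 319033.
Difference: 326656 − 319033 = 7623.

7623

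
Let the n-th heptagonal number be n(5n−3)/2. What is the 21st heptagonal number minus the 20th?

101

Consecutive heptagonal numbers differ by 5n − 4: here 5·21 − 4 = 101.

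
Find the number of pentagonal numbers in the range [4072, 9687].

28

The n-th pentagonal number is n(3n−1)/2.
Smallest index with value ≥ 4072: n = 53 (giving 4187).
Largest index with value ≤ 9687: n = 80 (giving 9560).
Indices 53 through 80: 28 terms.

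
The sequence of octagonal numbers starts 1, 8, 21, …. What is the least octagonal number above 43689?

44408

Solve n(3n−2) > 43689 for integer n.
The largest n with value ≤ 43689 is 121 (since 43681 ≤ 43689 < 44408), so the first above is n = 122, value 44408.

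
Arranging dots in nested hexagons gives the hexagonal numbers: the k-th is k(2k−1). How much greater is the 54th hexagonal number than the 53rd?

Consecutive hexagonal numbers differ by 4n − 3: here 4·54 − 3 = 213.

213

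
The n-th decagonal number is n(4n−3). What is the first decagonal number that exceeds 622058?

622915

Solve n(4n−3) > 622058 for integer n.
The largest n with value ≤ 622058 is 394 (since 619762 ≤ 622058 < 622915), so the first above is n = 395, value 622915.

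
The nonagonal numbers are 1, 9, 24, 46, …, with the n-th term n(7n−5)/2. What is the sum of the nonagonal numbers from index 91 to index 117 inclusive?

1020825

Σ i(7i−5)/2 = (7Σi² − 5Σi) / 2 over i = 91..117.
Σi = 6903 − 4095 = 2808 and Σi² = 540735 − 247065 = 293670.
(7·293670 − 5·2808) / 2 = 2041650/2 = 1020825.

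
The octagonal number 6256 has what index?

Set n(3n−2) = 6256, giving 3n² − 2n − 6256 = 0.
The discriminant is 4 + 12·6256 = 75076, and √75076 = 274.
So n = (2 + 274) / 6 = 276/6 = 46.

46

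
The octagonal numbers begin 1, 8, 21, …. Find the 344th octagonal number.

344·(3·344 − 2) = 344·1030 = 354320.

354320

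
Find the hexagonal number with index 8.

8·(2·8 − 1) = 8·15 = 120.

120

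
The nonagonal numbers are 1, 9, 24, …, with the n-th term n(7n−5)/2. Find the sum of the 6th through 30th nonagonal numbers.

31775

Σ i(7i−5)/2 = (7Σi² − 5Σi) / 2 over i = 6..30.
Σi = 465 − 15 = 450 and Σi² = 9455 − 55 = 9400.
(7·9400 − 5·450) / 2 = 63550/2 = 31775.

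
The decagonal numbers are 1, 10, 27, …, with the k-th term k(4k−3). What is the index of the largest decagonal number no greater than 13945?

Solve n(4n−3) ≤ 13945 for integer n.
n = 59 gives 13747 ≤ 13945, while n = 60 gives 14220 > 13945; so the answer is index 59.

59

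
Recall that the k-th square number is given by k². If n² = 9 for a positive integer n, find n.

We need n² = 9, so n = √9 = 3.

3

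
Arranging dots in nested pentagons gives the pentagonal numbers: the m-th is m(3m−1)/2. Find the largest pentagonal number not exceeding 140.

Solve n(3n−1)/2 ≤ 140 for integer n.
n = 9 gives 117 ≤ 140, while n = 10 gives 145 > 140; so the answer is 117.

117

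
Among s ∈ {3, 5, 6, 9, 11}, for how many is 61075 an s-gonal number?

2

s = 3: P(3, 349) = 61075. ✓
s = 5: P(5, 201) = 60501 and P(5, 202) = 61105; 61075 is not s-gonal.
s = 6: P(6, 175) = 61075. ✓
s = 9: P(9, 132) = 60654 and P(9, 133) = 61579; 61075 is not s-gonal.
s = 11: P(11, 116) = 60146 and P(11, 117) = 61191; 61075 is not s-gonal.
Hits: s ∈ {3, 6} → 2.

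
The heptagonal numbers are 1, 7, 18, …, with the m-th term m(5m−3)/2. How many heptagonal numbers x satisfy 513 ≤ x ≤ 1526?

The n-th heptagonal number is n(5n−3)/2.
Smallest index with value ≥ 513: n = 15 (giving 540).
Largest index with value ≤ 1526: n = 25 (giving 1525).
Indices 15 through 25: 11 terms.

11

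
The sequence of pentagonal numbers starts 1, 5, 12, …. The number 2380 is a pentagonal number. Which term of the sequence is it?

40

Set n(3n−1)/2 = 2380, giving 3n² − n − 4760 = 0.
The discriminant is 1 + 24·2380 = 57121, and √57121 = 239.
So n = (1 + 239) / 6 = 240/6 = 40.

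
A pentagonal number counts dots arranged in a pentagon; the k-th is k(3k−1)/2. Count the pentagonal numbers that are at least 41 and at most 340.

10

The n-th pentagonal number is n(3n−1)/2.
Smallest index with value ≥ 41: n = 6 (giving 51).
Largest index with value ≤ 340: n = 15 (giving 330).
Indices 6 through 15: 10 terms.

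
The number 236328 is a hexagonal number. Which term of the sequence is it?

344

Set n(2n−1) = 236328, giving 2n² − n − 236328 = 0.
The discriminant is 1 + 8·236328 = 1890625, and √1890625 = 1375.
So n = (1 + 1375) / 4 = 1376/4 = 344.
Check: 344·(2·344 − 1) = 236328. ✓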